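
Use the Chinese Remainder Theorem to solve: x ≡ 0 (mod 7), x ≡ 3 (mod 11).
M = 7 × 11 = 77. M₁ = 11, y₁ ≡ 2 (mod 7). M₂ = 7, y₂ ≡ 8 (mod 11). x = 0×11×2 + 3×7×8 ≡ 14 (mod 77)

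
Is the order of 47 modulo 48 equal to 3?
Powers of 47 mod 48: 47^1≡47, 47^2≡1. Already 47^2≡1, so the order is 2 < 3. No, the actual order is 2.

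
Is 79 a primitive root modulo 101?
79^{25} ≡ 1 mod 101 and 25 < 100, so ord_101(79) = 25 ≠ 100 and 79 is not a primitive root.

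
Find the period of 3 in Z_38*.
Powers of 3 mod 38: 3^1≡3, 3^2≡9, 3^3≡27, 3^4≡5, 3^5≡15, 3^6≡7, 3^7≡21, 3^8≡25, 3^9≡37, 3^10≡35, 3^11≡29, 3^12≡11, 3^13≡33, 3^14≡23, 3^15≡31, 3^16≡17, 3^17≡13, 3^18≡1. Order = 18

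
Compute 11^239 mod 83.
Using Fermat: 11^{82} ≡ 1 (mod 83). 239 ≡ 75 (mod 82). So 11^{239} ≡ 11^{75} ≡ 26 (mod 83)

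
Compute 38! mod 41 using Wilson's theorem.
(40)! = (38)! × (39) × (40) ≡ -1 mod 41. So (38)! ≡ -1 × [(40)(39)]^(-1) ≡ 20 mod 41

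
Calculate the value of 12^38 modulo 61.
By repeated squaring mod 61: 12^{1}≡12, 12^{2}≡22, 12^{4}≡57, 12^{8}≡16, 12^{16}≡12, 12^{32}≡22. Then 12^{38} = 12^{32+4+2} ≡ 22 × 57 × 22 ≡ 16 mod 61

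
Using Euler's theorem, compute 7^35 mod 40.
By Euler: 7^{16} ≡ 1 (mod 40) since gcd(7, 40) = 1. 35 = 2×16 + 3. So 7^{35} ≡ 7^{3} ≡ 23 (mod 40)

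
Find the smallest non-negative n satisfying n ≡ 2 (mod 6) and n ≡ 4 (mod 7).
M = 6 × 7 = 42. M₁ = 7, y₁ ≡ 1 (mod 6). M₂ = 6, y₂ ≡ 6 (mod 7). n = 2×7×1 + 4×6×6 ≡ 32 (mod 42)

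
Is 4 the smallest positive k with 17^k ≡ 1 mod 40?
Powers of 17 mod 40: 17^1≡17, 17^2≡9, 17^3≡33, 17^4≡1. First k with 17^k≡1 is k=4. Yes, ord_40(17) = 4.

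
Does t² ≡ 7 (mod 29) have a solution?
By Euler's criterion: 7^{14} ≡ 1 (mod 29). Since this equals 1, 7 is a QR.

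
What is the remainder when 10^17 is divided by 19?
By repeated squaring (mod 19): 10^{1}≡10, 10^{2}≡5, 10^{4}≡6, 10^{8}≡17, 10^{16}≡4. Then 10^{17} = 10^{16+1} ≡ 4 × 10 ≡ 2 (mod 19)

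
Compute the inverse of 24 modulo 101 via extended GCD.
Extended GCD: 24(-21) + 101(5) = 1. So 24^(-1) ≡ -21 ≡ 80 (mod 101). Verify: 24 × 80 = 1920 ≡ 1 (mod 101)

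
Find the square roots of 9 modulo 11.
The square roots of 9 mod 11 are 3 and 8. Verify: 3² = 9 ≡ 9 (mod 11)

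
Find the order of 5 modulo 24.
Powers of 5 mod 24: 5^1≡5, 5^2≡1. Order = 2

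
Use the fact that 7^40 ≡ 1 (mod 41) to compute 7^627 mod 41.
By Fermat: 7^{40} ≡ 1 (mod 41). 627 ≡ 27 (mod 40). So 7^{627} ≡ 7^{27} ≡ 24 (mod 41)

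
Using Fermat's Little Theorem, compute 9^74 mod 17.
By Fermat: 9^{16} ≡ 1 (mod 17). 74 = 4×16 + 10. So 9^{74} ≡ 9^{10} ≡ 13 (mod 17)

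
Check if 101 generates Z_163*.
ord_163(101) divides 162. For each prime q|162: 101^{81}≡162, 101^{54}≡104, none ≡ 1. So 101 has order 162 and is a primitive root mod 163.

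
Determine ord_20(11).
Powers of 11 mod 20: 11^1≡11, 11^2≡1. Order = 2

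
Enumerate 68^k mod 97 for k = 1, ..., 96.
68^1, 68^2, ..., 68^{96} mod 97: [68, 65, 55, 54, 83, 18, 60, 6, 20, 2, 39, 33, 13, 11, 69, 36, 23, 12, 40, 4, 78, 66, 26, 22, 41, 72, 46, 24, 80, 8, 59, 35, 52, 44, 82, 47, 92, 48, 63, 16, 21, 70, 7, 88, 67, 94, 87, 96, 29, 32, 42, 43, 14, 79, 37, 91, 77, 95, 58, 64, 84, 86, 28, 61, 74, 85, 57, 93, 19, 31, 71, 75, 56, 25, 51, 73, 17, 89, 38, 62, 45, 53, 15, 50, 5, 49, 34, 81, 76, 27, 90, 9, 30, 3, 10, 1]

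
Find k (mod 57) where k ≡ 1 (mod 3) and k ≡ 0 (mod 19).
M = 3 × 19 = 57. M₁ = 19, y₁ ≡ 1 (mod 3). M₂ = 3, y₂ ≡ 13 (mod 19). k = 1×19×1 + 0×3×13 ≡ 19 (mod 57)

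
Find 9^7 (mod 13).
By repeated squaring (mod 13): 9^{1}≡9, 9^{2}≡3, 9^{4}≡9. Then 9^{7} = 9^{4+2+1} ≡ 9 × 3 × 9 ≡ 9 (mod 13)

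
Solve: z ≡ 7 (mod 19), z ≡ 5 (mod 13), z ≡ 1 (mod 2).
M = 19 × 13 × 2 = 494. M₁ = 26, y₁ ≡ 11 (mod 19). M₂ = 38, y₂ ≡ 12 (mod 13). M₃ = 247, y₃ ≡ 1 (mod 2). z = 7×26×11 + 5×38×12 + 1×247×1 ≡ 83 (mod 494)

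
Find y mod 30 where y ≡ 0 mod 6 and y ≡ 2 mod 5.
M = 6 × 5 = 30. M₁ = 5, y₁ ≡ 5 mod 6. M₂ = 6, y₂ ≡ 1 mod 5. y = 0×5×5 + 2×6×1 ≡ 12 mod 30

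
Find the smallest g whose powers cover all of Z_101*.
g = 2. Powers: [2, 4, 8, 16, 32, 64, 27, 54, 7, ...] generates all 100 non-zero residues.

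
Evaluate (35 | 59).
(35/59) = 35^{29} mod 59 = 1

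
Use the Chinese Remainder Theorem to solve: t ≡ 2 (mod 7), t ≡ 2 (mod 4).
M = 7 × 4 = 28. M₁ = 4, y₁ ≡ 2 (mod 7). M₂ = 7, y₂ ≡ 3 (mod 4). t = 2×4×2 + 2×7×3 ≡ 2 (mod 28)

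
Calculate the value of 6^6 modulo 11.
By repeated squaring mod 11: 6^{1}≡6, 6^{2}≡3, 6^{4}≡9. Then 6^{6} = 6^{4+2} ≡ 9 × 3 ≡ 5 mod 11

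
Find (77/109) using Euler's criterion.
(77/109) = 77^{54} mod 109 = -1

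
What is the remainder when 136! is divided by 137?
By Wilson's theorem, (136)! ≡ -1 ≡ 136 mod 137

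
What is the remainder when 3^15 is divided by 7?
Using Fermat: 3^{6} ≡ 1 (mod 7). 15 ≡ 3 (mod 6). So 3^{15} ≡ 3^{3} ≡ 6 (mod 7)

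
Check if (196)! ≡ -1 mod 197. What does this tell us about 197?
(196)! mod 197 = 196. Since this equals -1 mod 197, Wilson confirms 197 is prime.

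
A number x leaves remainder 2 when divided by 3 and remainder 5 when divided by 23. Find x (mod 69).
M = 3 × 23 = 69. M₁ = 23, y₁ ≡ 2 (mod 3). M₂ = 3, y₂ ≡ 8 (mod 23). x = 2×23×2 + 5×3×8 ≡ 5 (mod 69)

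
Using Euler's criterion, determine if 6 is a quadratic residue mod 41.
By Euler's criterion: 6^{20} ≡ 40 mod 41. Since this equals -1 (≡ 40), 6 is not a QR.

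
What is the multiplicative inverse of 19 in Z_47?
Since 47 is prime, by Fermat 19^(-1) ≡ 19^{45} ≡ 5 (mod 47). Verify: 19 × 5 = 95 ≡ 1 (mod 47)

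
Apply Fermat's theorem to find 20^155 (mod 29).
By Fermat: 20^{28} ≡ 1 (mod 29). 155 = 5×28 + 15. So 20^{155} ≡ 20^{15} ≡ 20 (mod 29)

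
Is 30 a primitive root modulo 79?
ord_79(30) divides 78. For each prime q|78: 30^{39}≡78, 30^{26}≡23, 30^{6}≡8, none ≡ 1. So 30 has order 78 and is a primitive root mod 79.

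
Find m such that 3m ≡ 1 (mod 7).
Since 7 is prime, by Fermat 3^(-1) ≡ 3^{5} ≡ 5 (mod 7). Verify: 3 × 5 = 15 ≡ 1 (mod 7)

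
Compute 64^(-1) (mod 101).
Since 101 is prime, by Fermat 64^(-1) ≡ 64^{99} ≡ 30 (mod 101). Verify: 64 × 30 = 1920 ≡ 1 (mod 101)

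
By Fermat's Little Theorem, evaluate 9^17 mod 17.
By Fermat: 9^{16} ≡ 1 mod 17. So 9^{17} = 9^{16} · 9^{1} ≡ 9^{1} ≡ 9 mod 17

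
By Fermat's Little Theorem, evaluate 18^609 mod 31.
By Fermat: 18^{30} ≡ 1 mod 31. 609 ≡ 9 mod 30. So 18^{609} ≡ 18^{9} ≡ 2 mod 31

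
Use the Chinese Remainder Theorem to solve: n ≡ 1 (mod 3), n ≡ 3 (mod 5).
M = 3 × 5 = 15. M₁ = 5, y₁ ≡ 2 (mod 3). M₂ = 3, y₂ ≡ 2 (mod 5). n = 1×5×2 + 3×3×2 ≡ 13 (mod 15)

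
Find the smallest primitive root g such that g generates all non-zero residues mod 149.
g = 2. Powers: [2, 4, 8, 16, 32, 64, 128, 107, 65, ...] generates all 148 non-zero residues.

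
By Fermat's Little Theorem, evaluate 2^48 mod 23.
By Fermat: 2^{22} ≡ 1 (mod 23). 48 = 2×22 + 4. So 2^{48} ≡ 2^{4} ≡ 16 (mod 23)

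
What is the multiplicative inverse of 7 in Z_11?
Since 11 is prime, by Fermat 7^(-1) ≡ 7^{9} ≡ 8 (mod 11). Verify: 7 × 8 = 56 ≡ 1 (mod 11)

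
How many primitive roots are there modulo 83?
There are φ(83-1) = φ(82) = 40 primitive roots modulo 83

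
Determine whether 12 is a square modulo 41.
By Euler's criterion: 12^{20} ≡ 40 mod 41. Since this equals -1 (≡ 40), 12 is not a QR.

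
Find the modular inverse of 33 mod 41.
Since 41 is prime, by Fermat 33^(-1) ≡ 33^{39} ≡ 5 (mod 41). Verify: 33 × 5 = 165 ≡ 1 (mod 41)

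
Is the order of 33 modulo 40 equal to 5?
Powers of 33 mod 40: 33^1≡33, 33^2≡9, 33^3≡17, 33^4≡1. Already 33^4≡1, so the order is 4 < 5. No, the actual order is 4.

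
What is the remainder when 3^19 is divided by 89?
By repeated squaring mod 89: 3^{1}≡3, 3^{2}≡9, 3^{4}≡81, 3^{8}≡64, 3^{16}≡2. Then 3^{19} = 3^{16+2+1} ≡ 2 × 9 × 3 ≡ 54 mod 89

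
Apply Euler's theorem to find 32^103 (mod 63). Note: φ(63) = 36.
By Euler: 32^{36} ≡ 1 (mod 63) since gcd(32, 63) = 1. 103 = 2×36 + 31. So 32^{103} ≡ 32^{31} ≡ 32 (mod 63)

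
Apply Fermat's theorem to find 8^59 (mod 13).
By Fermat: 8^{12} ≡ 1 (mod 13). 59 = 4×12 + 11. So 8^{59} ≡ 8^{11} ≡ 5 (mod 13)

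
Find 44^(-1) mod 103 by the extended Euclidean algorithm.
Extended GCD: 44(-7) + 103(3) = 1. So 44^(-1) ≡ -7 ≡ 96 mod 103. Verify: 44 × 96 = 4224 ≡ 1 mod 103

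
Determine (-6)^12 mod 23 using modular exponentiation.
By repeated squaring mod 23: (-6)^{1}≡17, (-6)^{2}≡13, (-6)^{4}≡8, (-6)^{8}≡18. Then (-6)^{12} = (-6)^{8+4} ≡ 18 × 8 ≡ 6 mod 23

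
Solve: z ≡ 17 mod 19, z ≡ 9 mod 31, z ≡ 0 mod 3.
M = 19 × 31 × 3 = 1767. M₁ = 93, y₁ ≡ 9 mod 19. M₂ = 57, y₂ ≡ 6 mod 31. M₃ = 589, y₃ ≡ 1 mod 3. z = 17×93×9 + 9×57×6 + 0×589×1 ≡ 1404 mod 1767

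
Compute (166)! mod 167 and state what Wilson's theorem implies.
(166)! mod 167 = 166. Since this equals -1 (mod 167), Wilson confirms 167 is prime.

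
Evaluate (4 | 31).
(4/31) = 4^{15} mod 31 = 1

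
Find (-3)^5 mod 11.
By repeated squaring mod 11: (-3)^{1}≡8, (-3)^{2}≡9, (-3)^{4}≡4. Then (-3)^{5} = (-3)^{4+1} ≡ 4 × 8 ≡ 10 mod 11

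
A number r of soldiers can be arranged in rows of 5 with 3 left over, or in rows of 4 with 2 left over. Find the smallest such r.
M = 5 × 4 = 20. M₁ = 4, y₁ ≡ 4 mod 5. M₂ = 5, y₂ ≡ 1 mod 4. r = 3×4×4 + 2×5×1 ≡ 18 mod 20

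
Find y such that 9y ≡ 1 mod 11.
Since 11 is prime, by Fermat 9^(-1) ≡ 9^{9} ≡ 5 mod 11. Verify: 9 × 5 = 45 ≡ 1 mod 11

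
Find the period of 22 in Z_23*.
Powers of 22 mod 23: 22^1≡22, 22^2≡1. So the order of 22 is 2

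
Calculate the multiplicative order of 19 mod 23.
Powers of 19 mod 23: 19^1≡19, 19^2≡16, 19^3≡5, 19^4≡3, 19^5≡11, 19^6≡2, 19^7≡15, 19^8≡9, 19^9≡10, 19^10≡6, 19^11≡22, 19^12≡4, 19^13≡7, 19^14≡18, 19^15≡20, 19^16≡12, 19^17≡21, 19^18≡8, 19^19≡14, 19^20≡13, 19^21≡17, 19^22≡1. So the order of 19 is 22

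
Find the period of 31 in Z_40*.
Powers of 31 mod 40: 31^1≡31, 31^2≡1. ord_40(31) = 2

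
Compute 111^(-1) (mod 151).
Since 151 is prime, by Fermat 111^(-1) ≡ 111^{149} ≡ 117 (mod 151). Verify: 111 × 117 = 12987 ≡ 1 (mod 151)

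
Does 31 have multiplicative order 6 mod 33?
Powers of 31 mod 33: 31^1≡31, 31^2≡4, 31^3≡25, 31^4≡16, 31^5≡1. Already 31^5≡1, so the order is 5 < 6. No, the actual order is 5.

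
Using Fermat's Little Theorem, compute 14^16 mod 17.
By Fermat's Little Theorem, 14^{16} ≡ 1 (mod 17) since 17 is prime and gcd(14, 17) = 1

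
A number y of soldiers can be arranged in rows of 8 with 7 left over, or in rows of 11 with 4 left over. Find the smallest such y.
M = 8 × 11 = 88. M₁ = 11, y₁ ≡ 3 (mod 8). M₂ = 8, y₂ ≡ 7 (mod 11). y = 7×11×3 + 4×8×7 ≡ 15 (mod 88)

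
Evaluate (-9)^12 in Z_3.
By repeated squaring (mod 3): (-9)^{1}≡0, (-9)^{2}≡0, (-9)^{4}≡0, (-9)^{8}≡0. Then (-9)^{12} = (-9)^{8+4} ≡ 0 × 0 ≡ 0 (mod 3)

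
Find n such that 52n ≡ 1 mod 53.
Since 53 is prime, by Fermat 52^(-1) ≡ 52^{51} ≡ 52 mod 53. Verify: 52 × 52 = 2704 ≡ 1 mod 53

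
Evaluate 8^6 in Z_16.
By repeated squaring mod 16: 8^{1}≡8, 8^{2}≡0, 8^{4}≡0. Then 8^{6} = 8^{4+2} ≡ 0 × 0 ≡ 0 mod 16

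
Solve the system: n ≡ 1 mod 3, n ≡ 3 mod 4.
M = 3 × 4 = 12. M₁ = 4, y₁ ≡ 1 mod 3. M₂ = 3, y₂ ≡ 3 mod 4. n = 1×4×1 + 3×3×3 ≡ 7 mod 12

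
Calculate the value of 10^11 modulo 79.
By repeated squaring (mod 79): 10^{1}≡10, 10^{2}≡21, 10^{4}≡46, 10^{8}≡62. Then 10^{11} = 10^{8+2+1} ≡ 62 × 21 × 10 ≡ 64 (mod 79)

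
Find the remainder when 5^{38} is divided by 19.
By Fermat: 5^{18} ≡ 1 (mod 19). 38 = 2×18 + 2. So 5^{38} ≡ 5^{2} ≡ 6 (mod 19)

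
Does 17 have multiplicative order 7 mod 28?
Powers of 17 mod 28: 17^1≡17, 17^2≡9, 17^3≡13, 17^4≡25, 17^5≡5, 17^6≡1. Already 17^6≡1, so the order is 6 < 7. No, the actual order is 6.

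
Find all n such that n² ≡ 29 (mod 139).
The square roots of 29 mod 139 are 86 and 53. Verify: 86² = 7396 ≡ 29 (mod 139)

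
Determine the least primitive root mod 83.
g = 2. For each prime q|82: 2^{41}≡82, 2^{2}≡4, none ≡ 1, so ord_83(2) = 82 and 2 is a primitive root.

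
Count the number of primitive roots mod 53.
There are φ(53-1) = φ(52) = 24 primitive roots modulo 53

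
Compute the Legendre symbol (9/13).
(9/13) = 9^{6} mod 13 = 1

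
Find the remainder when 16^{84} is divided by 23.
By Fermat: 16^{22} ≡ 1 (mod 23). 84 = 3×22 + 18. So 16^{84} ≡ 16^{18} ≡ 18 (mod 23)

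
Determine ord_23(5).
Powers of 5 mod 23: 5^1≡5, 5^2≡2, 5^3≡10, 5^4≡4, 5^5≡20, 5^6≡8, 5^7≡17, 5^8≡16, 5^9≡11, 5^10≡9, 5^11≡22, 5^12≡18, 5^13≡21, 5^14≡13, 5^15≡19, 5^16≡3, 5^17≡15, 5^18≡6, 5^19≡7, 5^20≡12, 5^21≡14, 5^22≡1. Order = 22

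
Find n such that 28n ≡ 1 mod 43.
Since 43 is prime, by Fermat 28^(-1) ≡ 28^{41} ≡ 20 mod 43. Verify: 28 × 20 = 560 ≡ 1 mod 43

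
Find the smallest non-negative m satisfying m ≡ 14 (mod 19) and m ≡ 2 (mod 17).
M = 19 × 17 = 323. M₁ = 17, y₁ ≡ 9 (mod 19). M₂ = 19, y₂ ≡ 9 (mod 17). m = 14×17×9 + 2×19×9 ≡ 223 (mod 323)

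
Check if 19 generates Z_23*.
ord_23(19) divides 22. For each prime q|22: 19^{11}≡22, 19^{2}≡16, none ≡ 1. So 19 has order 22 and is a primitive root mod 23.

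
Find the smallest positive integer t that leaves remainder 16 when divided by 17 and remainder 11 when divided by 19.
M = 17 × 19 = 323. M₁ = 19, y₁ ≡ 9 (mod 17). M₂ = 17, y₂ ≡ 9 (mod 19). t = 16×19×9 + 11×17×9 ≡ 220 (mod 323)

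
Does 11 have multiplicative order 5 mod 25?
Powers of 11 mod 25: 11^1≡11, 11^2≡21, 11^3≡6, 11^4≡16, 11^5≡1. First k with 11^k≡1 is k=5. Yes, ord_25(11) = 5.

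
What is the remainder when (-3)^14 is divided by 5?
Using Fermat: (-3)^{4} ≡ 1 (mod 5). 14 ≡ 2 (mod 4). So (-3)^{14} ≡ (-3)^{2} ≡ 4 (mod 5)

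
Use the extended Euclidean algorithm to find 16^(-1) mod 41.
Extended GCD: 16(18) + 41(-7) = 1. So 16^(-1) ≡ 18 (mod 41). Verify: 16 × 18 = 288 ≡ 1 (mod 41)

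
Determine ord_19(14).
Powers of 14 mod 19: 14^1≡14, 14^2≡6, 14^3≡8, 14^4≡17, 14^5≡10, 14^6≡7, 14^7≡3, 14^8≡4, 14^9≡18, 14^10≡5, 14^11≡13, 14^12≡11, 14^13≡2, 14^14≡9, 14^15≡12, 14^16≡16, 14^17≡15, 14^18≡1. ord_19(14) = 18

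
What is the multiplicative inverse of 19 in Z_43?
Since 43 is prime, by Fermat 19^(-1) ≡ 19^{41} ≡ 34 mod 43. Verify: 19 × 34 = 646 ≡ 1 mod 43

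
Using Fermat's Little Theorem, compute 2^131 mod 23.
By Fermat: 2^{22} ≡ 1 mod 23. 131 = 5×22 + 21. So 2^{131} ≡ 2^{21} ≡ 12 mod 23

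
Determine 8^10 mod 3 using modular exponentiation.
Using Fermat: 8^{2} ≡ 1 mod 3. 10 ≡ 0 mod 2. So 8^{10} ≡ 8^{0} ≡ 1 mod 3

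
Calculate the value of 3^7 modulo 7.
Using Fermat: 3^{6} ≡ 1 mod 7. 7 ≡ 1 mod 6. So 3^{7} ≡ 3^{1} ≡ 3 mod 7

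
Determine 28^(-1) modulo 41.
Since 41 is prime, by Fermat 28^(-1) ≡ 28^{39} ≡ 22 (mod 41). Verify: 28 × 22 = 616 ≡ 1 (mod 41)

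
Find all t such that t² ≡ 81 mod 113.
The square roots of 81 mod 113 are 104 and 9. Verify: 104² = 10816 ≡ 81 mod 113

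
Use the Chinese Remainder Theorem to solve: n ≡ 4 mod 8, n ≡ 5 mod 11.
M = 8 × 11 = 88. M₁ = 11, y₁ ≡ 3 mod 8. M₂ = 8, y₂ ≡ 7 mod 11. n = 4×11×3 + 5×8×7 ≡ 60 mod 88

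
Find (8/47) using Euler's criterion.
(8/47) = 8^{23} mod 47 = 1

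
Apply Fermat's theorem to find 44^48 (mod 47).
By Fermat: 44^{46} ≡ 1 (mod 47). So 44^{48} = 44^{46} · 44^{2} ≡ 44^{2} ≡ 9 (mod 47)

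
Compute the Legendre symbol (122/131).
(122/131) = 122^{65} mod 131 = -1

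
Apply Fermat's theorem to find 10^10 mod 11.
By Fermat's Little Theorem, 10^{10} ≡ 1 mod 11 since 11 is prime and gcd(10, 11) = 1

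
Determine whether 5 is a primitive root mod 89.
5^{44} ≡ 1 (mod 89) and 44 < 88, so ord_89(5) = 44 ≠ 88 and 5 is not a primitive root.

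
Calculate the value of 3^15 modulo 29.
By repeated squaring (mod 29): 3^{1}≡3, 3^{2}≡9, 3^{4}≡23, 3^{8}≡7. Then 3^{15} = 3^{8+4+2+1} ≡ 7 × 23 × 9 × 3 ≡ 26 (mod 29)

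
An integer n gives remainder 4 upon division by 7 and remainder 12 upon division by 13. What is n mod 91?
M = 7 × 13 = 91. M₁ = 13, y₁ ≡ 6 mod 7. M₂ = 7, y₂ ≡ 2 mod 13. n = 4×13×6 + 12×7×2 ≡ 25 mod 91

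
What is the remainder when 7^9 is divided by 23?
By repeated squaring (mod 23): 7^{1}≡7, 7^{2}≡3, 7^{4}≡9, 7^{8}≡12. Then 7^{9} = 7^{8+1} ≡ 12 × 7 ≡ 15 (mod 23)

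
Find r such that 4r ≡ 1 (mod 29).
Since 29 is prime, by Fermat 4^(-1) ≡ 4^{27} ≡ 22 (mod 29). Verify: 4 × 22 = 88 ≡ 1 (mod 29)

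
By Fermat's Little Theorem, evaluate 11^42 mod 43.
By Fermat's Little Theorem, 11^{42} ≡ 1 (mod 43) since 43 is prime and gcd(11, 43) = 1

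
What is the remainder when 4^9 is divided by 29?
By repeated squaring (mod 29): 4^{1}≡4, 4^{2}≡16, 4^{4}≡24, 4^{8}≡25. Then 4^{9} = 4^{8+1} ≡ 25 × 4 ≡ 13 (mod 29)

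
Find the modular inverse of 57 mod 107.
Since 107 is prime, by Fermat 57^(-1) ≡ 57^{105} ≡ 92 mod 107. Verify: 57 × 92 = 5244 ≡ 1 mod 107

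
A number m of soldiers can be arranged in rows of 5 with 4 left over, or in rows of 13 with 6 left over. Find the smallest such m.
M = 5 × 13 = 65. M₁ = 13, y₁ ≡ 2 mod 5. M₂ = 5, y₂ ≡ 8 mod 13. m = 4×13×2 + 6×5×8 ≡ 19 mod 65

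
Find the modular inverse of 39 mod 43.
Since 43 is prime, by Fermat 39^(-1) ≡ 39^{41} ≡ 32 (mod 43). Verify: 39 × 32 = 1248 ≡ 1 (mod 43)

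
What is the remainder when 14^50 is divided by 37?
Using Fermat: 14^{36} ≡ 1 mod 37. 50 ≡ 14 mod 36. So 14^{50} ≡ 14^{14} ≡ 11 mod 37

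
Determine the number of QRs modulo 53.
For prime 53, there are (p-1)/2 = (53-1)/2 = 26 quadratic residues (excluding 0).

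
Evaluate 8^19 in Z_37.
By repeated squaring (mod 37): 8^{1}≡8, 8^{2}≡27, 8^{4}≡26, 8^{8}≡10, 8^{16}≡26. Then 8^{19} = 8^{16+2+1} ≡ 26 × 27 × 8 ≡ 29 (mod 37)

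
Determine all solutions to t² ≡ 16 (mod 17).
The square roots of 16 mod 17 are 4 and 13. Verify: 4² = 16 ≡ 16 (mod 17)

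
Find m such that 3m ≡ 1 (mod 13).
Since 13 is prime, by Fermat 3^(-1) ≡ 3^{11} ≡ 9 (mod 13). Verify: 3 × 9 = 27 ≡ 1 (mod 13)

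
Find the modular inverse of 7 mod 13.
Since 13 is prime, by Fermat 7^(-1) ≡ 7^{11} ≡ 2 (mod 13). Verify: 7 × 2 = 14 ≡ 1 (mod 13)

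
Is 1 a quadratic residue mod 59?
By Euler's criterion: 1^{29} ≡ 1 (mod 59). Since this equals 1, 1 is a QR.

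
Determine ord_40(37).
Powers of 37 mod 40: 37^1≡37, 37^2≡9, 37^3≡13, 37^4≡1. ord_40(37) = 4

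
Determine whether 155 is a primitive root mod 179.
155^{89} ≡ 1 mod 179 and 89 < 178, so ord_179(155) = 89 ≠ 178 and 155 is not a primitive root.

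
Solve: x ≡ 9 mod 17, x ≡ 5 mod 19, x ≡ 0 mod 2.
M = 17 × 19 × 2 = 646. M₁ = 38, y₁ ≡ 13 mod 17. M₂ = 34, y₂ ≡ 14 mod 19. M₃ = 323, y₃ ≡ 1 mod 2. x = 9×38×13 + 5×34×14 + 0×323×1 ≡ 366 mod 646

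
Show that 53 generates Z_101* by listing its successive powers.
53^1, 53^2, ..., 53^{100} mod 101: [53, 82, 3, 58, 44, 9, 73, 31, 27, 17, 93, 81, 51, 77, 41, 52, 29, 22, 55, 87, 66, 64, 59, 97, 91, 76, 89, 71, 26, 65, 11, 78, 94, 33, 32, 80, 99, 96, 38, 95, 86, 13, 83, 56, 39, 47, 67, 16, 40, 100, 48, 19, 98, 43, 57, 92, 28, 70, 74, 84, 8, 20, 50, 24, 60, 49, 72, 79, 46, 14, 35, 37, 42, 4, 10, 25, 12, 30, 75, 36, 90, 23, 7, 68, 69, 21, 2, 5, 63, 6, 15, 88, 18, 45, 62, 54, 34, 85, 61, 1]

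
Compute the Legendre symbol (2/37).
(2/37) = 2^{18} mod 37 = -1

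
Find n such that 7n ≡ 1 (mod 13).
Since 13 is prime, by Fermat 7^(-1) ≡ 7^{11} ≡ 2 (mod 13). Verify: 7 × 2 = 14 ≡ 1 (mod 13)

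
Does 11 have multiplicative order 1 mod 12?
Powers of 11 mod 12: 11^1≡11, 11^2≡1. 11^1≡11≢1, so ord ≠ 1. No, the actual order is 2.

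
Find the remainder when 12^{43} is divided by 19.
By Fermat: 12^{18} ≡ 1 (mod 19). 43 = 2×18 + 7. So 12^{43} ≡ 12^{7} ≡ 12 (mod 19)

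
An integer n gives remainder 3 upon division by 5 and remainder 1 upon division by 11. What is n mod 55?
M = 5 × 11 = 55. M₁ = 11, y₁ ≡ 1 mod 5. M₂ = 5, y₂ ≡ 9 mod 11. n = 3×11×1 + 1×5×9 ≡ 23 mod 55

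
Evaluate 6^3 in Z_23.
6^{3} = 216 ≡ 9 mod 23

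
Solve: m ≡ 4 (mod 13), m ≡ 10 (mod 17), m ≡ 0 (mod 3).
M = 13 × 17 × 3 = 663. M₁ = 51, y₁ ≡ 12 (mod 13). M₂ = 39, y₂ ≡ 7 (mod 17). M₃ = 221, y₃ ≡ 2 (mod 3). m = 4×51×12 + 10×39×7 + 0×221×2 ≡ 537 (mod 663)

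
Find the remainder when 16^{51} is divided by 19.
By Fermat: 16^{18} ≡ 1 mod 19. 51 = 2×18 + 15. So 16^{51} ≡ 16^{15} ≡ 7 mod 19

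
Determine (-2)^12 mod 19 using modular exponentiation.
By repeated squaring (mod 19): (-2)^{1}≡17, (-2)^{2}≡4, (-2)^{4}≡16, (-2)^{8}≡9. Then (-2)^{12} = (-2)^{8+4} ≡ 9 × 16 ≡ 11 (mod 19)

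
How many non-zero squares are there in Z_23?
The squaring map on Z_23* is 2-to-1, so there are (22)/2 = 11 QRs.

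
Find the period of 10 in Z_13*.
Powers of 10 mod 13: 10^1≡10, 10^2≡9, 10^3≡12, 10^4≡3, 10^5≡4, 10^6≡1. Order = 6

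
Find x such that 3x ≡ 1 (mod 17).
Since 17 is prime, by Fermat 3^(-1) ≡ 3^{15} ≡ 6 (mod 17). Verify: 3 × 6 = 18 ≡ 1 (mod 17)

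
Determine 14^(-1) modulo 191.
Since 191 is prime, by Fermat 14^(-1) ≡ 14^{189} ≡ 41 mod 191. Verify: 14 × 41 = 574 ≡ 1 mod 191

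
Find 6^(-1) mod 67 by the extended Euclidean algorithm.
Extended GCD: 6(-11) + 67(1) = 1. So 6^(-1) ≡ -11 ≡ 56 mod 67. Verify: 6 × 56 = 336 ≡ 1 mod 67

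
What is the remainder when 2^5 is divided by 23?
By repeated squaring (mod 23): 2^{1}≡2, 2^{2}≡4, 2^{4}≡16. Then 2^{5} = 2^{4+1} ≡ 16 × 2 ≡ 9 (mod 23)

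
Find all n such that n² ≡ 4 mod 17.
The square roots of 4 mod 17 are 2 and 15. Verify: 2² = 4 ≡ 4 mod 17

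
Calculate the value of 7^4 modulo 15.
7^{4} = 2401 ≡ 1 mod 15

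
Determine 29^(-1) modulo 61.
Since 61 is prime, by Fermat 29^(-1) ≡ 29^{59} ≡ 40 (mod 61). Verify: 29 × 40 = 1160 ≡ 1 (mod 61)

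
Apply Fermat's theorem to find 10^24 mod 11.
By Fermat: 10^{10} ≡ 1 mod 11. 24 = 2×10 + 4. So 10^{24} ≡ 10^{4} ≡ 1 mod 11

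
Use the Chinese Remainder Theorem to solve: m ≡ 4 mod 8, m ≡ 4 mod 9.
M = 8 × 9 = 72. M₁ = 9, y₁ ≡ 1 mod 8. M₂ = 8, y₂ ≡ 8 mod 9. m = 4×9×1 + 4×8×8 ≡ 4 mod 72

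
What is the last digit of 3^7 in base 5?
Using Fermat: 3^{4} ≡ 1 mod 5. 7 ≡ 3 mod 4. So 3^{7} ≡ 3^{3} ≡ 2 mod 5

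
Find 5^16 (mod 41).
By repeated squaring (mod 41): 5^{1}≡5, 5^{2}≡25, 5^{4}≡10, 5^{8}≡18, 5^{16}≡37. So 5^{16} ≡ 37 (mod 41)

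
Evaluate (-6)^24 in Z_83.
By repeated squaring (mod 83): (-6)^{1}≡77, (-6)^{2}≡36, (-6)^{4}≡51, (-6)^{8}≡28, (-6)^{16}≡37. Then (-6)^{24} = (-6)^{16+8} ≡ 37 × 28 ≡ 40 (mod 83)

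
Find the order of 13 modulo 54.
Powers of 13 mod 54: 13^1≡13, 13^2≡7, 13^3≡37, 13^4≡49, 13^5≡43, 13^6≡19, 13^7≡31, 13^8≡25, 13^9≡1. ord_54(13) = 9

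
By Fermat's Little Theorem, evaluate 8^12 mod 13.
By Fermat's Little Theorem, 8^{12} ≡ 1 mod 13 since 13 is prime and gcd(8, 13) = 1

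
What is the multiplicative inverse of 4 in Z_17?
Since 17 is prime, by Fermat 4^(-1) ≡ 4^{15} ≡ 13 mod 17. Verify: 4 × 13 = 52 ≡ 1 mod 17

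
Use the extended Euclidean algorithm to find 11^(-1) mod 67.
Extended GCD: 11(-6) + 67(1) = 1. So 11^(-1) ≡ -6 ≡ 61 mod 67. Verify: 11 × 61 = 671 ≡ 1 mod 67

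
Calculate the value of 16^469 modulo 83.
Using Fermat: 16^{82} ≡ 1 (mod 83). 469 ≡ 59 (mod 82). So 16^{469} ≡ 16^{59} ≡ 3 (mod 83)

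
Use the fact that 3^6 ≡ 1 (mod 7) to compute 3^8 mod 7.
By Fermat: 3^{6} ≡ 1 (mod 7). So 3^{8} = 3^{6} · 3^{2} ≡ 3^{2} ≡ 2 (mod 7)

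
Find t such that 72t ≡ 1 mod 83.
Since 83 is prime, by Fermat 72^(-1) ≡ 72^{81} ≡ 15 mod 83. Verify: 72 × 15 = 1080 ≡ 1 mod 83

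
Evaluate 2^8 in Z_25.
By repeated squaring mod 25: 2^{1}≡2, 2^{2}≡4, 2^{4}≡16, 2^{8}≡6. So 2^{8} ≡ 6 mod 25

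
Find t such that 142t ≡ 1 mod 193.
Since 193 is prime, by Fermat 142^(-1) ≡ 142^{191} ≡ 140 mod 193. Verify: 142 × 140 = 19880 ≡ 1 mod 193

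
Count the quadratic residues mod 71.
The squaring map on Z_71* is 2-to-1, so there are (70)/2 = 35 QRs.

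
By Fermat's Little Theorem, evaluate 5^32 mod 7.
By Fermat: 5^{6} ≡ 1 mod 7. 32 = 5×6 + 2. So 5^{32} ≡ 5^{2} ≡ 4 mod 7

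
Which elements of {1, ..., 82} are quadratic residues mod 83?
Squares in Z_83*: {1, 3, 4, 7, 9, 10, 11, 12, 16, 17, 21, 23, 25, 26, 27, 28, 29, 30, 31, 33, 36, 37, 38, 40, 41, 44, 48, 49, 51, 59, 61, 63, 64, 65, 68, 69, 70, 75, 77, 78, 81}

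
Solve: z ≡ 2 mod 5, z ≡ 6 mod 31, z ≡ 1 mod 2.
M = 5 × 31 × 2 = 310. M₁ = 62, y₁ ≡ 3 mod 5. M₂ = 10, y₂ ≡ 28 mod 31. M₃ = 155, y₃ ≡ 1 mod 2. z = 2×62×3 + 6×10×28 + 1×155×1 ≡ 37 mod 310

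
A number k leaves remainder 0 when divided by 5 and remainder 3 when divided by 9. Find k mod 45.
M = 5 × 9 = 45. M₁ = 9, y₁ ≡ 4 mod 5. M₂ = 5, y₂ ≡ 2 mod 9. k = 0×9×4 + 3×5×2 ≡ 30 mod 45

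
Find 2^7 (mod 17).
By repeated squaring (mod 17): 2^{1}≡2, 2^{2}≡4, 2^{4}≡16. Then 2^{7} = 2^{4+2+1} ≡ 16 × 4 × 2 ≡ 9 (mod 17)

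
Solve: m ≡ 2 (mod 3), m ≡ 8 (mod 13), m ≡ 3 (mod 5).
M = 3 × 13 × 5 = 195. M₁ = 65, y₁ ≡ 2 (mod 3). M₂ = 15, y₂ ≡ 7 (mod 13). M₃ = 39, y₃ ≡ 4 (mod 5). m = 2×65×2 + 8×15×7 + 3×39×4 ≡ 8 (mod 195)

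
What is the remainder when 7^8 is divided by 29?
By repeated squaring (mod 29): 7^{1}≡7, 7^{2}≡20, 7^{4}≡23, 7^{8}≡7. So 7^{8} ≡ 7 (mod 29)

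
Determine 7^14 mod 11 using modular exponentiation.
Using Fermat: 7^{10} ≡ 1 (mod 11). 14 ≡ 4 (mod 10). So 7^{14} ≡ 7^{4} ≡ 3 (mod 11)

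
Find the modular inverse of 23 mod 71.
Since 71 is prime, by Fermat 23^(-1) ≡ 23^{69} ≡ 34 (mod 71). Verify: 23 × 34 = 782 ≡ 1 (mod 71)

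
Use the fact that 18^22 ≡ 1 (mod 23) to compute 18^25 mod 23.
By Fermat: 18^{22} ≡ 1 (mod 23). So 18^{25} = 18^{22} · 18^{3} ≡ 18^{3} ≡ 13 (mod 23)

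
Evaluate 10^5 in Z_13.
By repeated squaring mod 13: 10^{1}≡10, 10^{2}≡9, 10^{4}≡3. Then 10^{5} = 10^{4+1} ≡ 3 × 10 ≡ 4 mod 13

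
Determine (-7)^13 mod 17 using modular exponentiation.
By repeated squaring mod 17: (-7)^{1}≡10, (-7)^{2}≡15, (-7)^{4}≡4, (-7)^{8}≡16. Then (-7)^{13} = (-7)^{8+4+1} ≡ 16 × 4 × 10 ≡ 11 mod 17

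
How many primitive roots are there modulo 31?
Number of primitive roots mod 31 = φ(p-1) = φ(30) = 8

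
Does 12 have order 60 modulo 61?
12^{15} ≡ 1 mod 61 and 15 < 60, so ord_61(12) = 15 ≠ 60 and 12 is not a primitive root.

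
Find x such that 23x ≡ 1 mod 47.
Since 47 is prime, by Fermat 23^(-1) ≡ 23^{45} ≡ 45 mod 47. Verify: 23 × 45 = 1035 ≡ 1 mod 47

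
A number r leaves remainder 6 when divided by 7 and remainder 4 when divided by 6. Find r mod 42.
M = 7 × 6 = 42. M₁ = 6, y₁ ≡ 6 mod 7. M₂ = 7, y₂ ≡ 1 mod 6. r = 6×6×6 + 4×7×1 ≡ 34 mod 42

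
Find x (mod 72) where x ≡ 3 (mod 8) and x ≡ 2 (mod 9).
M = 8 × 9 = 72. M₁ = 9, y₁ ≡ 1 (mod 8). M₂ = 8, y₂ ≡ 8 (mod 9). x = 3×9×1 + 2×8×8 ≡ 11 (mod 72)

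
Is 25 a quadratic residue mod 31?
By Euler's criterion: 25^{15} ≡ 1 mod 31. Since this equals 1, 25 is a QR.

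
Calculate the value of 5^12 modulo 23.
By repeated squaring mod 23: 5^{1}≡5, 5^{2}≡2, 5^{4}≡4, 5^{8}≡16. Then 5^{12} = 5^{8+4} ≡ 16 × 4 ≡ 18 mod 23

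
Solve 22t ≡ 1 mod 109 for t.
Since 109 is prime, by Fermat 22^(-1) ≡ 22^{107} ≡ 5 mod 109. Verify: 22 × 5 = 110 ≡ 1 mod 109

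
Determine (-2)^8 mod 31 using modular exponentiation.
By repeated squaring mod 31: (-2)^{1}≡29, (-2)^{2}≡4, (-2)^{4}≡16, (-2)^{8}≡8. So (-2)^{8} ≡ 8 mod 31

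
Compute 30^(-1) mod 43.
Since 43 is prime, by Fermat 30^(-1) ≡ 30^{41} ≡ 33 mod 43. Verify: 30 × 33 = 990 ≡ 1 mod 43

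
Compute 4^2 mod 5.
4^{2} = 16 ≡ 1 (mod 5)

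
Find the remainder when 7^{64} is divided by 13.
By Fermat: 7^{12} ≡ 1 mod 13. 64 = 5×12 + 4. So 7^{64} ≡ 7^{4} ≡ 9 mod 13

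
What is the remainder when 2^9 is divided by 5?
Using Fermat: 2^{4} ≡ 1 mod 5. 9 ≡ 1 mod 4. So 2^{9} ≡ 2^{1} ≡ 2 mod 5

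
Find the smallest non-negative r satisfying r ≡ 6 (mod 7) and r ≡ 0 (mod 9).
M = 7 × 9 = 63. M₁ = 9, y₁ ≡ 4 (mod 7). M₂ = 7, y₂ ≡ 4 (mod 9). r = 6×9×4 + 0×7×4 ≡ 27 (mod 63)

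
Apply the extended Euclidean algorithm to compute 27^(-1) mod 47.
Extended GCD: 27(7) + 47(-4) = 1. So 27^(-1) ≡ 7 (mod 47). Verify: 27 × 7 = 189 ≡ 1 (mod 47)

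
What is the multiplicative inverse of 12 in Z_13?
Since 13 is prime, by Fermat 12^(-1) ≡ 12^{11} ≡ 12 mod 13. Verify: 12 × 12 = 144 ≡ 1 mod 13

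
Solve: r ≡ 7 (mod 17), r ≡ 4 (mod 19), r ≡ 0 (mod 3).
M = 17 × 19 × 3 = 969. M₁ = 57, y₁ ≡ 3 (mod 17). M₂ = 51, y₂ ≡ 3 (mod 19). M₃ = 323, y₃ ≡ 2 (mod 3). r = 7×57×3 + 4×51×3 + 0×323×2 ≡ 840 (mod 969)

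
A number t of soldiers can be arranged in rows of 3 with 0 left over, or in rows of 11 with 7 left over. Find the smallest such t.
M = 3 × 11 = 33. M₁ = 11, y₁ ≡ 2 (mod 3). M₂ = 3, y₂ ≡ 4 (mod 11). t = 0×11×2 + 7×3×4 ≡ 18 (mod 33)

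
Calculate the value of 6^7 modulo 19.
By repeated squaring (mod 19): 6^{1}≡6, 6^{2}≡17, 6^{4}≡4. Then 6^{7} = 6^{4+2+1} ≡ 4 × 17 × 6 ≡ 9 (mod 19)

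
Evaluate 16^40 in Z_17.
Using Fermat: 16^{16} ≡ 1 mod 17. 40 ≡ 8 mod 16. So 16^{40} ≡ 16^{8} ≡ 1 mod 17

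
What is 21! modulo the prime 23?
(22)! = (21)! × (22) ≡ -1 (mod 23). So (21)! ≡ -1 × (22)^(-1) ≡ (-1)×(-1) = 1 (mod 23)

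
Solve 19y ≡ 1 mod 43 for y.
Since 43 is prime, by Fermat 19^(-1) ≡ 19^{41} ≡ 34 mod 43. Verify: 19 × 34 = 646 ≡ 1 mod 43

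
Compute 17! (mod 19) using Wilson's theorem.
(18)! = (17)! × (18) ≡ -1 (mod 19). So (17)! ≡ -1 × (18)^(-1) ≡ (-1)×(-1) = 1 (mod 19)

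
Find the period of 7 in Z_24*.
Powers of 7 mod 24: 7^1≡7, 7^2≡1. So the order of 7 is 2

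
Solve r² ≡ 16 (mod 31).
The square roots of 16 mod 31 are 4 and 27. Verify: 4² = 16 ≡ 16 (mod 31)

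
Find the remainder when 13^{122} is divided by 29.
By Fermat: 13^{28} ≡ 1 (mod 29). 122 = 4×28 + 10. So 13^{122} ≡ 13^{10} ≡ 7 (mod 29)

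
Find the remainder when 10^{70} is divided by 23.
By Fermat: 10^{22} ≡ 1 mod 23. 70 = 3×22 + 4. So 10^{70} ≡ 10^{4} ≡ 18 mod 23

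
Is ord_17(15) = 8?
Powers of 15 mod 17: 15^1≡15, 15^2≡4, 15^3≡9, 15^4≡16, 15^5≡2, 15^6≡13, 15^7≡8, 15^8≡1. First k with 15^k≡1 is k=8. Yes, ord_17(15) = 8.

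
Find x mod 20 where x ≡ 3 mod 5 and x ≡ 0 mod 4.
M = 5 × 4 = 20. M₁ = 4, y₁ ≡ 4 mod 5. M₂ = 5, y₂ ≡ 1 mod 4. x = 3×4×4 + 0×5×1 ≡ 8 mod 20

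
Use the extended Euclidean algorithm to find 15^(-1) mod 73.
Extended GCD: 15(-34) + 73(7) = 1. So 15^(-1) ≡ -34 ≡ 39 (mod 73). Verify: 15 × 39 = 585 ≡ 1 (mod 73)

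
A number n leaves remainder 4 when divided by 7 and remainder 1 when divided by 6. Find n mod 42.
M = 7 × 6 = 42. M₁ = 6, y₁ ≡ 6 mod 7. M₂ = 7, y₂ ≡ 1 mod 6. n = 4×6×6 + 1×7×1 ≡ 25 mod 42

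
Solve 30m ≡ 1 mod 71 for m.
Since 71 is prime, by Fermat 30^(-1) ≡ 30^{69} ≡ 45 mod 71. Verify: 30 × 45 = 1350 ≡ 1 mod 71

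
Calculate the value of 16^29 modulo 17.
Using Fermat: 16^{16} ≡ 1 mod 17. 29 ≡ 13 mod 16. So 16^{29} ≡ 16^{13} ≡ 16 mod 17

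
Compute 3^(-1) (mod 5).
Since 5 is prime, by Fermat 3^(-1) ≡ 3^{3} ≡ 2 (mod 5). Verify: 3 × 2 = 6 ≡ 1 (mod 5)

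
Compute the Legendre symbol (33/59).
(33/59) = 33^{29} mod 59 = -1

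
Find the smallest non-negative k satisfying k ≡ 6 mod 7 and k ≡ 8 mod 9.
M = 7 × 9 = 63. M₁ = 9, y₁ ≡ 4 mod 7. M₂ = 7, y₂ ≡ 4 mod 9. k = 6×9×4 + 8×7×4 ≡ 62 mod 63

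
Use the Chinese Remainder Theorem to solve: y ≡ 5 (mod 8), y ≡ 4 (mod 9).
M = 8 × 9 = 72. M₁ = 9, y₁ ≡ 1 (mod 8). M₂ = 8, y₂ ≡ 8 (mod 9). y = 5×9×1 + 4×8×8 ≡ 13 (mod 72)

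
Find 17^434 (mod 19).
Using Fermat: 17^{18} ≡ 1 (mod 19). 434 ≡ 2 (mod 18). So 17^{434} ≡ 17^{2} ≡ 4 (mod 19)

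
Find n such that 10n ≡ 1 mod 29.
Since 29 is prime, by Fermat 10^(-1) ≡ 10^{27} ≡ 3 mod 29. Verify: 10 × 3 = 30 ≡ 1 mod 29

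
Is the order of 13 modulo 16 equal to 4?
Powers of 13 mod 16: 13^1≡13, 13^2≡9, 13^3≡5, 13^4≡1. First k with 13^k≡1 is k=4. Yes, ord_16(13) = 4.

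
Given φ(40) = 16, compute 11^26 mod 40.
By Euler: 11^{16} ≡ 1 mod 40 since gcd(11, 40) = 1. 26 = 1×16 + 10. So 11^{26} ≡ 11^{10} ≡ 1 mod 40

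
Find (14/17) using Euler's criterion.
(14/17) = 14^{8} mod 17 = -1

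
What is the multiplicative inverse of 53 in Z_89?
Since 89 is prime, by Fermat 53^(-1) ≡ 53^{87} ≡ 42 (mod 89). Verify: 53 × 42 = 2226 ≡ 1 (mod 89)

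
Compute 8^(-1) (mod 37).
Since 37 is prime, by Fermat 8^(-1) ≡ 8^{35} ≡ 14 (mod 37). Verify: 8 × 14 = 112 ≡ 1 (mod 37)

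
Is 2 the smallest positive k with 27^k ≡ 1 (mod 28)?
Powers of 27 mod 28: 27^1≡27, 27^2≡1. First k with 27^k≡1 is k=2. Yes, ord_28(27) = 2.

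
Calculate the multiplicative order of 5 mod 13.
Powers of 5 mod 13: 5^1≡5, 5^2≡12, 5^3≡8, 5^4≡1. ord_13(5) = 4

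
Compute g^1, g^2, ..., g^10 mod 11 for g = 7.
7^1, 7^2, ..., 7^{10} mod 11: [7, 5, 2, 3, 10, 4, 6, 9, 8, 1]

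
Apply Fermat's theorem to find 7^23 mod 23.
By Fermat: 7^{22} ≡ 1 mod 23. So 7^{23} = 7^{22} · 7^{1} ≡ 7^{1} ≡ 7 mod 23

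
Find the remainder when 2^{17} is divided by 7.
By Fermat: 2^{6} ≡ 1 mod 7. 17 = 2×6 + 5. So 2^{17} ≡ 2^{5} ≡ 4 mod 7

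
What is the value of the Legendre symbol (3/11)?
(3/11) = 3^{5} mod 11 = 1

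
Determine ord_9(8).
Powers of 8 mod 9: 8^1≡8, 8^2≡1. So the order of 8 is 2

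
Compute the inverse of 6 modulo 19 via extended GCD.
Extended GCD: 6(-3) + 19(1) = 1. So 6^(-1) ≡ -3 ≡ 16 (mod 19). Verify: 6 × 16 = 96 ≡ 1 (mod 19)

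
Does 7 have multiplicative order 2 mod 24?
Powers of 7 mod 24: 7^1≡7, 7^2≡1. First k with 7^k≡1 is k=2. Yes, ord_24(7) = 2.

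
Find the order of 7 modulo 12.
Powers of 7 mod 12: 7^1≡7, 7^2≡1. So the order of 7 is 2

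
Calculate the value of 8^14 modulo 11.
Using Fermat: 8^{10} ≡ 1 (mod 11). 14 ≡ 4 (mod 10). So 8^{14} ≡ 8^{4} ≡ 4 (mod 11)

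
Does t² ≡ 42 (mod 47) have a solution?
By Euler's criterion: 42^{23} ≡ 1 (mod 47). Since this equals 1, 42 is a QR.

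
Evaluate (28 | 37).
(28/37) = 28^{18} mod 37 = 1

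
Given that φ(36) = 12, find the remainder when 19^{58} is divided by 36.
By Euler: 19^{12} ≡ 1 mod 36 since gcd(19, 36) = 1. 58 = 4×12 + 10. So 19^{58} ≡ 19^{10} ≡ 1 mod 36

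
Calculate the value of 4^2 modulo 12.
4^{2} = 16 ≡ 4 (mod 12)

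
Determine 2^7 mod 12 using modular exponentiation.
By repeated squaring (mod 12): 2^{1}≡2, 2^{2}≡4, 2^{4}≡4. Then 2^{7} = 2^{4+2+1} ≡ 4 × 4 × 2 ≡ 8 (mod 12)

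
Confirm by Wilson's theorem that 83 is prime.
(82)! mod 83 = 82. Since this equals -1 mod 83, Wilson confirms 83 is prime.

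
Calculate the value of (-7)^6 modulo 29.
By repeated squaring (mod 29): (-7)^{1}≡22, (-7)^{2}≡20, (-7)^{4}≡23. Then (-7)^{6} = (-7)^{4+2} ≡ 23 × 20 ≡ 25 (mod 29)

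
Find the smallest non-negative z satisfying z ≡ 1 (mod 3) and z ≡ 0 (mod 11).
M = 3 × 11 = 33. M₁ = 11, y₁ ≡ 2 (mod 3). M₂ = 3, y₂ ≡ 4 (mod 11). z = 1×11×2 + 0×3×4 ≡ 22 (mod 33)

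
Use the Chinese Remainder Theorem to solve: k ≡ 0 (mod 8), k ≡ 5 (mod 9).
M = 8 × 9 = 72. M₁ = 9, y₁ ≡ 1 (mod 8). M₂ = 8, y₂ ≡ 8 (mod 9). k = 0×9×1 + 5×8×8 ≡ 32 (mod 72)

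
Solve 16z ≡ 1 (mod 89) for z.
Since 89 is prime, by Fermat 16^(-1) ≡ 16^{87} ≡ 39 (mod 89). Verify: 16 × 39 = 624 ≡ 1 (mod 89)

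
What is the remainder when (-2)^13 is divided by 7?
Using Fermat: (-2)^{6} ≡ 1 (mod 7). 13 ≡ 1 (mod 6). So (-2)^{13} ≡ (-2)^{1} ≡ 5 (mod 7)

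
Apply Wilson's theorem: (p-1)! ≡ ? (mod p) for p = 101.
By Wilson's theorem, (100)! ≡ -1 ≡ 100 mod 101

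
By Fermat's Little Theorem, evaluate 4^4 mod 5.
By Fermat's Little Theorem, 4^{4} ≡ 1 (mod 5) since 5 is prime and gcd(4, 5) = 1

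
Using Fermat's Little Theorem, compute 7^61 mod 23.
By Fermat: 7^{22} ≡ 1 mod 23. 61 = 2×22 + 17. So 7^{61} ≡ 7^{17} ≡ 19 mod 23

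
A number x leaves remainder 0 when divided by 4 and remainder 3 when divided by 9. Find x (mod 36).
M = 4 × 9 = 36. M₁ = 9, y₁ ≡ 1 (mod 4). M₂ = 4, y₂ ≡ 7 (mod 9). x = 0×9×1 + 3×4×7 ≡ 12 (mod 36)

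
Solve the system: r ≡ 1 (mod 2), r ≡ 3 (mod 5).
M = 2 × 5 = 10. M₁ = 5, y₁ ≡ 1 (mod 2). M₂ = 2, y₂ ≡ 3 (mod 5). r = 1×5×1 + 3×2×3 ≡ 3 (mod 10)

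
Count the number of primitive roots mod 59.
Number of primitive roots mod 59 = φ(p-1) = φ(58) = 28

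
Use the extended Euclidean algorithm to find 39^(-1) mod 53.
Extended GCD: 39(-19) + 53(14) = 1. So 39^(-1) ≡ -19 ≡ 34 (mod 53). Verify: 39 × 34 = 1326 ≡ 1 (mod 53)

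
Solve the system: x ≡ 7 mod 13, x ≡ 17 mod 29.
M = 13 × 29 = 377. M₁ = 29, y₁ ≡ 9 mod 13. M₂ = 13, y₂ ≡ 9 mod 29. x = 7×29×9 + 17×13×9 ≡ 46 mod 377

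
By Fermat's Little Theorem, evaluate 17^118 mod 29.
By Fermat: 17^{28} ≡ 1 mod 29. 118 = 4×28 + 6. So 17^{118} ≡ 17^{6} ≡ 28 mod 29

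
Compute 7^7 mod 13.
By repeated squaring mod 13: 7^{1}≡7, 7^{2}≡10, 7^{4}≡9. Then 7^{7} = 7^{4+2+1} ≡ 9 × 10 × 7 ≡ 6 mod 13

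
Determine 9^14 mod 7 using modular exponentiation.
Using Fermat: 9^{6} ≡ 1 (mod 7). 14 ≡ 2 (mod 6). So 9^{14} ≡ 9^{2} ≡ 4 (mod 7)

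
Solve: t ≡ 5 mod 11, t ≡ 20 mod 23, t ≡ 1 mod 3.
M = 11 × 23 × 3 = 759. M₁ = 69, y₁ ≡ 4 mod 11. M₂ = 33, y₂ ≡ 7 mod 23. M₃ = 253, y₃ ≡ 1 mod 3. t = 5×69×4 + 20×33×7 + 1×253×1 ≡ 181 mod 759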